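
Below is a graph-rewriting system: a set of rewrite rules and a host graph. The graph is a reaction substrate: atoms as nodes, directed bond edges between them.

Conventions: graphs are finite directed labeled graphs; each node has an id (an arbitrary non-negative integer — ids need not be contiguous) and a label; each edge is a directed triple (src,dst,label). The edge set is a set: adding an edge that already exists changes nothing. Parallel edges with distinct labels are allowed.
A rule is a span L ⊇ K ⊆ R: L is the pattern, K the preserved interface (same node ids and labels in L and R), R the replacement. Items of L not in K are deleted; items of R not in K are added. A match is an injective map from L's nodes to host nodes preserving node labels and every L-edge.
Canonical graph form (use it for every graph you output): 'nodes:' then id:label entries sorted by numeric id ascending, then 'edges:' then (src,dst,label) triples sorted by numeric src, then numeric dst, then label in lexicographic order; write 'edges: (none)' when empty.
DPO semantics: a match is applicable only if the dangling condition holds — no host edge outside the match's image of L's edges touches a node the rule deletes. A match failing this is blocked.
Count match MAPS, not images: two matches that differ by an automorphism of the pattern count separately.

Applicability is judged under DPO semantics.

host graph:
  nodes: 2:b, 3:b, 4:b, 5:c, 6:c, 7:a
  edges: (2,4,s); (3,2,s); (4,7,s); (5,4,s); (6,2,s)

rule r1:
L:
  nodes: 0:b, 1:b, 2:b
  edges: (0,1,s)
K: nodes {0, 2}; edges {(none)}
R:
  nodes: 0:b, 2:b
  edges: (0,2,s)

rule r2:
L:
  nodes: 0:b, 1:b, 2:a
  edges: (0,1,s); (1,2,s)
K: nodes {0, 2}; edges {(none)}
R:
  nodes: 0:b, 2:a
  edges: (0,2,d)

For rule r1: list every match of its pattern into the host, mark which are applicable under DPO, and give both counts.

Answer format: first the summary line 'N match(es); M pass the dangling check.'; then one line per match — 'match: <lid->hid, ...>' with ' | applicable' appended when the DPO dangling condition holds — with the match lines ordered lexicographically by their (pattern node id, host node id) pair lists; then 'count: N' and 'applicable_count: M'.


2 match(es); 0 pass the dangling check.
match: 0->2, 1->4, 2->3
match: 0->3, 1->2, 2->4
count: 2
applicable_count: 0


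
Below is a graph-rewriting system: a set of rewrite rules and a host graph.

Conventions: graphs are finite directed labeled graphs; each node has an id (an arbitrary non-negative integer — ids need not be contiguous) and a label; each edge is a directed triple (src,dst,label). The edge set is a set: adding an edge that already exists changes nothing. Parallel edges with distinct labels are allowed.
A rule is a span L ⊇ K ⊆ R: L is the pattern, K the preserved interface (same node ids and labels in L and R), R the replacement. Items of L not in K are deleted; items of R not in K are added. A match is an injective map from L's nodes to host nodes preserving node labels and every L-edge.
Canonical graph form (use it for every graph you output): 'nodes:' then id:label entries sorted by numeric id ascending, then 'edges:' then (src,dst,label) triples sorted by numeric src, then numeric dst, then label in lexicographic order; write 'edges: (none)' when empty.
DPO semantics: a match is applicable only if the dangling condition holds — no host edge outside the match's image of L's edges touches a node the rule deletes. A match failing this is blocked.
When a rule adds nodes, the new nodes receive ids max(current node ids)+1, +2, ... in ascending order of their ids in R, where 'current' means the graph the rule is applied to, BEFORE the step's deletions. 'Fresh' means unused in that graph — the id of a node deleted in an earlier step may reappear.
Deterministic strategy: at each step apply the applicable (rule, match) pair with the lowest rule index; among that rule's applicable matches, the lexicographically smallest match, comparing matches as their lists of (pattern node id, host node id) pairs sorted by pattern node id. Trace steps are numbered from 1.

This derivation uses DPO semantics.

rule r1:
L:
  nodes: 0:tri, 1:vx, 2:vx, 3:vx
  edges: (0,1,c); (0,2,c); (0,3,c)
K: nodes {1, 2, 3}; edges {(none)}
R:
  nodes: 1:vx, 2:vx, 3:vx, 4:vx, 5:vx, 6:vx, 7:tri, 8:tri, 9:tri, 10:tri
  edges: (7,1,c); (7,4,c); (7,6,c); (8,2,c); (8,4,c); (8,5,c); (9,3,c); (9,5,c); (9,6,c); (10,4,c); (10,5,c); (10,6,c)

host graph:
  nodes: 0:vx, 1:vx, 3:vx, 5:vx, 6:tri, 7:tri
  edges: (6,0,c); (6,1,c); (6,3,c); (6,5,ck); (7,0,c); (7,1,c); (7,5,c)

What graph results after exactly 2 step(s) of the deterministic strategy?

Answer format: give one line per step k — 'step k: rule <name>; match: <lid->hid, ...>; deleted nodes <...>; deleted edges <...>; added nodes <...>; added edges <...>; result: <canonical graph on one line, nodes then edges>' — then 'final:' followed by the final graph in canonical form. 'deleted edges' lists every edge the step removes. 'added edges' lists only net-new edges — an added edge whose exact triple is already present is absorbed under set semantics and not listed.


step 1: rule r1; match: 0->7, 1->0, 2->1, 3->5; deleted nodes 7; deleted edges (7,0,c); (7,1,c); (7,5,c); added nodes 8, 9, 10, 11, 12, 13, 14; added edges (11,0,c); (11,8,c); (11,10,c); (12,1,c); (12,8,c); (12,9,c); (13,5,c); (13,9,c); (13,10,c); (14,8,c); (14,9,c); (14,10,c); result: nodes: 0:vx, 1:vx, 3:vx, 5:vx, 6:tri, 8:vx, 9:vx, 10:vx, 11:tri, 12:tri, 13:tri, 14:tri edges: (6,0,c); (6,1,c); (6,3,c); (6,5,ck); (11,0,c); (11,8,c); (11,10,c); (12,1,c); (12,8,c); (12,9,c); (13,5,c); (13,9,c); (13,10,c); (14,8,c); (14,9,c); (14,10,c)
step 2: rule r1; match: 0->11, 1->0, 2->8, 3->10; deleted nodes 11; deleted edges (11,0,c); (11,8,c); (11,10,c); added nodes 15, 16, 17, 18, 19, 20, 21; added edges (18,0,c); (18,15,c); (18,17,c); (19,8,c); (19,15,c); (19,16,c); (20,10,c); (20,16,c); (20,17,c); (21,15,c); (21,16,c); (21,17,c); result: nodes: 0:vx, 1:vx, 3:vx, 5:vx, 6:tri, 8:vx, 9:vx, 10:vx, 12:tri, 13:tri, 14:tri, 15:vx, 16:vx, 17:vx, 18:tri, 19:tri, 20:tri, 21:tri edges: (6,0,c); (6,1,c); (6,3,c); (6,5,ck); (12,1,c); (12,8,c); (12,9,c); (13,5,c); (13,9,c); (13,10,c); (14,8,c); (14,9,c); (14,10,c); (18,0,c); (18,15,c); (18,17,c); (19,8,c); (19,15,c); (19,16,c); (20,10,c); (20,16,c); (20,17,c); (21,15,c); (21,16,c); (21,17,c)
final:
nodes: 0:vx, 1:vx, 3:vx, 5:vx, 6:tri, 8:vx, 9:vx, 10:vx, 12:tri, 13:tri, 14:tri, 15:vx, 16:vx, 17:vx, 18:tri, 19:tri, 20:tri, 21:tri
edges: (6,0,c); (6,1,c); (6,3,c); (6,5,ck); (12,1,c); (12,8,c); (12,9,c); (13,5,c); (13,9,c); (13,10,c); (14,8,c); (14,9,c); (14,10,c); (18,0,c); (18,15,c); (18,17,c); (19,8,c); (19,15,c); (19,16,c); (20,10,c); (20,16,c); (20,17,c); (21,15,c); (21,16,c); (21,17,c)


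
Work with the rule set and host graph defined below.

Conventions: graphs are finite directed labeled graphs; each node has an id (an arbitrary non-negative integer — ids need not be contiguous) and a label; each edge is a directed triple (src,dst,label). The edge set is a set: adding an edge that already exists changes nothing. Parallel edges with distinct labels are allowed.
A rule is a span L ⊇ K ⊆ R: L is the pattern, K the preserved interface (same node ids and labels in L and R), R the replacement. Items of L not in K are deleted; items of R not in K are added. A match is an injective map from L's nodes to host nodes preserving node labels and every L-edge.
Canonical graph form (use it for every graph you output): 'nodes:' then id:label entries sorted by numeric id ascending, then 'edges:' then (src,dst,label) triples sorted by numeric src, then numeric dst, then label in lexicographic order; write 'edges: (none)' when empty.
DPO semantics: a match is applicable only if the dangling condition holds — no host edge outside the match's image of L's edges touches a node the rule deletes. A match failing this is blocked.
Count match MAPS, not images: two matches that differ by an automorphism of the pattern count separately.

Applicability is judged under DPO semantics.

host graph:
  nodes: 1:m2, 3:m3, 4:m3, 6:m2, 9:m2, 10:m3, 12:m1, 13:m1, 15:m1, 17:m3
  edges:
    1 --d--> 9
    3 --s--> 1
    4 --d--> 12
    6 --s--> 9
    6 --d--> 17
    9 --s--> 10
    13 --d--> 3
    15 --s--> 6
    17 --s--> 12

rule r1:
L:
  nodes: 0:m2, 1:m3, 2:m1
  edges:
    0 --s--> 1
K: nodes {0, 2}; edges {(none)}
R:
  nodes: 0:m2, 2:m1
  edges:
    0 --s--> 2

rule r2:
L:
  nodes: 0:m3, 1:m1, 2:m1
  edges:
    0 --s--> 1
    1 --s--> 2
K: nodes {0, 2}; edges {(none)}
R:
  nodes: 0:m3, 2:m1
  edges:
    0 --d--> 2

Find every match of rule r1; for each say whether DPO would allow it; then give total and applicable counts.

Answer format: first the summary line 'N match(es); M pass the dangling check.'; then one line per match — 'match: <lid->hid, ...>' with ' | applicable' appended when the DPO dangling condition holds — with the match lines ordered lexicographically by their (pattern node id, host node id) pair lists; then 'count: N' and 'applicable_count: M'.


3 match(es); 3 pass the dangling check.
match: 0->9, 1->10, 2->12 | applicable
match: 0->9, 1->10, 2->13 | applicable
match: 0->9, 1->10, 2->15 | applicable
count: 3
applicable_count: 3


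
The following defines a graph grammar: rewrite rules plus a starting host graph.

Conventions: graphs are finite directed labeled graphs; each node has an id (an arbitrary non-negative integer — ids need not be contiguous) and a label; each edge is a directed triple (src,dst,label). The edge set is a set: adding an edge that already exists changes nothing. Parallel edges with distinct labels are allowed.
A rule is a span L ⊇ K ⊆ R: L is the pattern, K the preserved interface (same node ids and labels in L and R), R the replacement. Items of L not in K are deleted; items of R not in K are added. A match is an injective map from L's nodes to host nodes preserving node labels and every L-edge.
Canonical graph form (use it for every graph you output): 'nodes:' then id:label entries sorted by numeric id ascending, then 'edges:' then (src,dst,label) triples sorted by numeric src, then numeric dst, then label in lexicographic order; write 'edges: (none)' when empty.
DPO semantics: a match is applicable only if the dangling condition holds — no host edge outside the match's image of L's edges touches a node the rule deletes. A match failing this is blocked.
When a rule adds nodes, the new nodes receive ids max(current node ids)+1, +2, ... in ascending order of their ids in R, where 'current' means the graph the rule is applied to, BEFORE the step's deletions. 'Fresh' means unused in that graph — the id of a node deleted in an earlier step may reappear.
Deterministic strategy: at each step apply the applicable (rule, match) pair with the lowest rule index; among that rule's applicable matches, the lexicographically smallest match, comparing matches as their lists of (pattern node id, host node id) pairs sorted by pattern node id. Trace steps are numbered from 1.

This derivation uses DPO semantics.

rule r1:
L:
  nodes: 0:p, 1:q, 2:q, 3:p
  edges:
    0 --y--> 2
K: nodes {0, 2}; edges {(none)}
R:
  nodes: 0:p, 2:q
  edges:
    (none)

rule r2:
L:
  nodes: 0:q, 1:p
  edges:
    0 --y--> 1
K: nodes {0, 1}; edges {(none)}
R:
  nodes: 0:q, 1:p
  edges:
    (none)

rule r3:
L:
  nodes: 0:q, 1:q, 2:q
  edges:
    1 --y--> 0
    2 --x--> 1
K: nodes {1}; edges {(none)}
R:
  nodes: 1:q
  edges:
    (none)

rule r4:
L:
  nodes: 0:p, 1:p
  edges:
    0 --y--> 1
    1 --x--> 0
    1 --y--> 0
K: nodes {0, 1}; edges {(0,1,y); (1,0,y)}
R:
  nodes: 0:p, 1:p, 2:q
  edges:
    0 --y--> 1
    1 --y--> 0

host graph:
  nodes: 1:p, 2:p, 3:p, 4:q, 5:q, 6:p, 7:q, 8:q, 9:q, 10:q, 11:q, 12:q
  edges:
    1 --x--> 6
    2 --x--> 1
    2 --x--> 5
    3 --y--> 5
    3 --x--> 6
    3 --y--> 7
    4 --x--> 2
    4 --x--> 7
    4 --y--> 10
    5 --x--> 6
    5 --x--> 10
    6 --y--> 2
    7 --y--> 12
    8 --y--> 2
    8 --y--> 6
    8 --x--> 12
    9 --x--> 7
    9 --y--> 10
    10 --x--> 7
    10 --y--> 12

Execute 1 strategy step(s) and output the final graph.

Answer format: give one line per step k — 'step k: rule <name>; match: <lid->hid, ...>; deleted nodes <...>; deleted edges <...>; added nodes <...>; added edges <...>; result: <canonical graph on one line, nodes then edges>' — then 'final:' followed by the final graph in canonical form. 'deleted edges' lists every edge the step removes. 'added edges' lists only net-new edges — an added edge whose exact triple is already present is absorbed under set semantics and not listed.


step 1: rule r2; match: 0->8, 1->2; deleted nodes (none); deleted edges (8,2,y); added nodes (none); added edges (none); result: nodes: 1:p, 2:p, 3:p, 4:q, 5:q, 6:p, 7:q, 8:q, 9:q, 10:q, 11:q, 12:q edges: (1,6,x); (2,1,x); (2,5,x); (3,5,y); (3,6,x); (3,7,y); (4,2,x); (4,7,x); (4,10,y); (5,6,x); (5,10,x); (6,2,y); (7,12,y); (8,6,y); (8,12,x); (9,7,x); (9,10,y); (10,7,x); (10,12,y)
final:
nodes: 1:p, 2:p, 3:p, 4:q, 5:q, 6:p, 7:q, 8:q, 9:q, 10:q, 11:q, 12:q
edges: (1,6,x); (2,1,x); (2,5,x); (3,5,y); (3,6,x); (3,7,y); (4,2,x); (4,7,x); (4,10,y); (5,6,x); (5,10,x); (6,2,y); (7,12,y); (8,6,y); (8,12,x); (9,7,x); (9,10,y); (10,7,x); (10,12,y)


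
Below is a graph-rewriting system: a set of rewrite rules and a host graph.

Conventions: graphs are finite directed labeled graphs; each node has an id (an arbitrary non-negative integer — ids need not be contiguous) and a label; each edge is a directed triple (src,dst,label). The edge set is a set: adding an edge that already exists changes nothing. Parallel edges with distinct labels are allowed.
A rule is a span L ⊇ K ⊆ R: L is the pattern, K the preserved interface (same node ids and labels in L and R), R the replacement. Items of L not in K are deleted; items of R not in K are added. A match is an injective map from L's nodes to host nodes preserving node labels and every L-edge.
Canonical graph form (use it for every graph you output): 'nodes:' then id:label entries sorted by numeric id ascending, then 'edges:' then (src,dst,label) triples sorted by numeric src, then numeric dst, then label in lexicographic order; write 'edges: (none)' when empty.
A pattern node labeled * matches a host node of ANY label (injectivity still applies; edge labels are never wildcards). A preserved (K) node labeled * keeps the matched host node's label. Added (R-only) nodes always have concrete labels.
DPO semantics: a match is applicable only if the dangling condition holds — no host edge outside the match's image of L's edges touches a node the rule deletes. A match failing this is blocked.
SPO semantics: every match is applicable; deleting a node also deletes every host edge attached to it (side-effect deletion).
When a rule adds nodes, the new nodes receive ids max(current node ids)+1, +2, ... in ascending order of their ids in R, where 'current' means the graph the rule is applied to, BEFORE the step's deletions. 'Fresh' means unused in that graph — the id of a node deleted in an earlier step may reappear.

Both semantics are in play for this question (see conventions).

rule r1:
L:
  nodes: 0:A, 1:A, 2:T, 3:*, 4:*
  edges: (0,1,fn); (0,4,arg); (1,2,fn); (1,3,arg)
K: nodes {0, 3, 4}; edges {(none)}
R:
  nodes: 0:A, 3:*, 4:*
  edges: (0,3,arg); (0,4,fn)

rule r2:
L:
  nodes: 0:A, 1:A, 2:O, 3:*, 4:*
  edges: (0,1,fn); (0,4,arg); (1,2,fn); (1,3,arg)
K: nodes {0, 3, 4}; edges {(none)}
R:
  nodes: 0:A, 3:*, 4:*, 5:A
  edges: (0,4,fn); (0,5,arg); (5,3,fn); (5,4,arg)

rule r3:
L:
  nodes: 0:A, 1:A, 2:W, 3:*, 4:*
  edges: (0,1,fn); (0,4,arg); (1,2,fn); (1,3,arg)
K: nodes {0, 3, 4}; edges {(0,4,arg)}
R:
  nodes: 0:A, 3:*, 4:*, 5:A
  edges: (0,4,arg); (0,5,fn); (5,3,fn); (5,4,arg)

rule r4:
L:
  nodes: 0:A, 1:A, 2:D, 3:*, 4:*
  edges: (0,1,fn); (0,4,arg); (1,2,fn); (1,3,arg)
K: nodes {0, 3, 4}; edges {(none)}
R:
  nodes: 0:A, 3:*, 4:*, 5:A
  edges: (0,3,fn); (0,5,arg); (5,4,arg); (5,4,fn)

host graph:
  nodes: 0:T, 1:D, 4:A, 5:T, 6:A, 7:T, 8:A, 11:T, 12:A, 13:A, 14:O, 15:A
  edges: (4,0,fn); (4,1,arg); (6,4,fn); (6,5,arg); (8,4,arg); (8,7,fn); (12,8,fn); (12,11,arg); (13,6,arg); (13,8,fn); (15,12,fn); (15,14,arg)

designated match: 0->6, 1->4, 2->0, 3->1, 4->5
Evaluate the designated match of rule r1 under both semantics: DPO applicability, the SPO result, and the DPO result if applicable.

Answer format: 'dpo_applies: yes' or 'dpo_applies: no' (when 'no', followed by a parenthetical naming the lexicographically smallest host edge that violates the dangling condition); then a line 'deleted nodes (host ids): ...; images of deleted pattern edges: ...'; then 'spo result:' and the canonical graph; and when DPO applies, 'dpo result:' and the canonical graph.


dpo_applies: no
(the rule deletes node 4, which keeps host edge (8,4,arg) outside the match image — the dangling condition fails, DPO blocks; SPO proceeds and side-deletes such edges)
deleted nodes (host ids): 0, 4; images of deleted pattern edges: (4,0,fn); (4,1,arg); (6,4,fn); (6,5,arg)
spo result:
nodes: 1:D, 5:T, 6:A, 7:T, 8:A, 11:T, 12:A, 13:A, 14:O, 15:A
edges: (6,1,arg); (6,5,fn); (8,7,fn); (12,8,fn); (12,11,arg); (13,6,arg); (13,8,fn); (15,12,fn); (15,14,arg)


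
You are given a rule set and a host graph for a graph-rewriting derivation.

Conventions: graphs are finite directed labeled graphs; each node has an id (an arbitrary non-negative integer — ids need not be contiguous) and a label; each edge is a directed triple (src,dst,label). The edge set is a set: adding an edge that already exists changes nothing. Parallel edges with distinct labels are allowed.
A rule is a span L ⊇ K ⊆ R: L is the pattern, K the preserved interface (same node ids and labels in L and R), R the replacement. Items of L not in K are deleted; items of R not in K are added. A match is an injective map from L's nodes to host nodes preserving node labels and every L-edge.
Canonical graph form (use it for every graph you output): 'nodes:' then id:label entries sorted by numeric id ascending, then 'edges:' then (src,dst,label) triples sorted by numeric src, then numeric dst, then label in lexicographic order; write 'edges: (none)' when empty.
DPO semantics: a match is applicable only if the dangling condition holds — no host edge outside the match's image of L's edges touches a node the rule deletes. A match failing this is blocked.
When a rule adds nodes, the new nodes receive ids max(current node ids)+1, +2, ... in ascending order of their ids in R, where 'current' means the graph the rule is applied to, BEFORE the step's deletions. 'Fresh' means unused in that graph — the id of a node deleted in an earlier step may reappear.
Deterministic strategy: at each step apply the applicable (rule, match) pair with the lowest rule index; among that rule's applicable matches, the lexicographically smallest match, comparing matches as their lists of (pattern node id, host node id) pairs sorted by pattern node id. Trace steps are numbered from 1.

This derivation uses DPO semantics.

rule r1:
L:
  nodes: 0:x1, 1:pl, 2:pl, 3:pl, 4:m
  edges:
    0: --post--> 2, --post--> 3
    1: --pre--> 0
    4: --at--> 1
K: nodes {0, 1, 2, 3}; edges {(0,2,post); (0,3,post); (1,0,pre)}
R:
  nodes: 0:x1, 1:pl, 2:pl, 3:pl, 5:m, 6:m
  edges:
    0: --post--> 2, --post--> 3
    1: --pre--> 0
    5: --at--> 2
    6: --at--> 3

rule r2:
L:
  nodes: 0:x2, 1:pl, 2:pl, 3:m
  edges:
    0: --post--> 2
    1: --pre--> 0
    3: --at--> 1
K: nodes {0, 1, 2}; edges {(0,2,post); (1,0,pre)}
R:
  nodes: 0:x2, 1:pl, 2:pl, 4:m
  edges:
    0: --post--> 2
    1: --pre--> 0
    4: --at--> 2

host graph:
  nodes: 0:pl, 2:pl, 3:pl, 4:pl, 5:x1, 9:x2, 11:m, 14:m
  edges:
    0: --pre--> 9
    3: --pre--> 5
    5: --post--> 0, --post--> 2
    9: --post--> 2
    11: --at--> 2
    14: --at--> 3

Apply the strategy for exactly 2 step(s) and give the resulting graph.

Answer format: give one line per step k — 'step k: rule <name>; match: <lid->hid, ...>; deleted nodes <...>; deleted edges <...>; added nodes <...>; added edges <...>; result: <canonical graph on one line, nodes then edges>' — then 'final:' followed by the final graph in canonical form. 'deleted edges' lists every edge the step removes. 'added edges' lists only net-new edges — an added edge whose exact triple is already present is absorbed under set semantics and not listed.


step 1: rule r1; match: 0->5, 1->3, 2->0, 3->2, 4->14; deleted nodes 14; deleted edges (14,3,at); added nodes 15, 16; added edges (15,0,at); (16,2,at); result: nodes: 0:pl, 2:pl, 3:pl, 4:pl, 5:x1, 9:x2, 11:m, 15:m, 16:m edges: (0,9,pre); (3,5,pre); (5,0,post); (5,2,post); (9,2,post); (11,2,at); (15,0,at); (16,2,at)
step 2: rule r2; match: 0->9, 1->0, 2->2, 3->15; deleted nodes 15; deleted edges (15,0,at); added nodes 17; added edges (17,2,at); result: nodes: 0:pl, 2:pl, 3:pl, 4:pl, 5:x1, 9:x2, 11:m, 16:m, 17:m edges: (0,9,pre); (3,5,pre); (5,0,post); (5,2,post); (9,2,post); (11,2,at); (16,2,at); (17,2,at)
final:
nodes: 0:pl, 2:pl, 3:pl, 4:pl, 5:x1, 9:x2, 11:m, 16:m, 17:m
edges: (0,9,pre); (3,5,pre); (5,0,post); (5,2,post); (9,2,post); (11,2,at); (16,2,at); (17,2,at)


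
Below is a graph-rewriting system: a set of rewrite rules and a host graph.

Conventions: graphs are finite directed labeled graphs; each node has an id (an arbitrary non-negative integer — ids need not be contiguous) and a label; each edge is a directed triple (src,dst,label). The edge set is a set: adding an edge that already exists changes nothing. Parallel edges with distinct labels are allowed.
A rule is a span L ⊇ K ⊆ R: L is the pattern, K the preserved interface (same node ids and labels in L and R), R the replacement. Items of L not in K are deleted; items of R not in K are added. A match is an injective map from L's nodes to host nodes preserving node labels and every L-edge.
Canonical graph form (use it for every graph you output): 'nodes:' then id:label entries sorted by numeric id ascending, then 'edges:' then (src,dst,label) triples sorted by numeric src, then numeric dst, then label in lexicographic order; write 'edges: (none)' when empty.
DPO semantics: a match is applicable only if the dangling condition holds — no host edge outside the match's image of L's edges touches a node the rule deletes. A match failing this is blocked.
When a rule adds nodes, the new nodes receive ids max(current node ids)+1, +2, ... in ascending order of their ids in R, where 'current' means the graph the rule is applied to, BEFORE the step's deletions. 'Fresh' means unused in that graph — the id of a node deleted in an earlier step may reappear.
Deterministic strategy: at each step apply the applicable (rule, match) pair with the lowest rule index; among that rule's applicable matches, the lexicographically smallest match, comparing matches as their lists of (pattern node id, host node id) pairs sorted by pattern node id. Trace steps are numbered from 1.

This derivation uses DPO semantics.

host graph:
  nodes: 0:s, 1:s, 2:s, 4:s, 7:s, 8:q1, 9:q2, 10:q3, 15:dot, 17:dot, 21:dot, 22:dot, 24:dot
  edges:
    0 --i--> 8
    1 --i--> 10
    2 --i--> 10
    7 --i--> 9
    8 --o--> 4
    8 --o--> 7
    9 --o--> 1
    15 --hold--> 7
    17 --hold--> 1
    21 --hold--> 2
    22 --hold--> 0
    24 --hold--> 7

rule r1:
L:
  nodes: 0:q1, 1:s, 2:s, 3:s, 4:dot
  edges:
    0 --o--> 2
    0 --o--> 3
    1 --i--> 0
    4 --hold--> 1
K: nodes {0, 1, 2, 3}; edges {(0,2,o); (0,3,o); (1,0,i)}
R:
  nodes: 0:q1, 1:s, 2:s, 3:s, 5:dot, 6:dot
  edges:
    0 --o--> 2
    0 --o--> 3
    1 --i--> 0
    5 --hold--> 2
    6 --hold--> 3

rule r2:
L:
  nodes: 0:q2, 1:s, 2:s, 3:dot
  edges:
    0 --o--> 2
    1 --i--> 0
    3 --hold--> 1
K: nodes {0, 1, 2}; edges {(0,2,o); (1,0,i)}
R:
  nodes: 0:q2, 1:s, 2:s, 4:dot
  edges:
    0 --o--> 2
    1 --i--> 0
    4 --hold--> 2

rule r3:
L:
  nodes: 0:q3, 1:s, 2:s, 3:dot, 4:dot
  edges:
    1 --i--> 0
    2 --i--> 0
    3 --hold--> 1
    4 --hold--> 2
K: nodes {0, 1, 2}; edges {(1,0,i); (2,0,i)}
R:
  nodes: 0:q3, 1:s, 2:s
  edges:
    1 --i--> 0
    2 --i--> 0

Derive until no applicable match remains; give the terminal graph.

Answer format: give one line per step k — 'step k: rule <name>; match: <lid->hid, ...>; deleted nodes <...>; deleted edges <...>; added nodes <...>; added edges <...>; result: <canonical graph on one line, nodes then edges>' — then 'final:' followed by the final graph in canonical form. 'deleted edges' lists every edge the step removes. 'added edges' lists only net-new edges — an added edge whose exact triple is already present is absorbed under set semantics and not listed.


step 1: rule r1; match: 0->8, 1->0, 2->4, 3->7, 4->22; deleted nodes 22; deleted edges (22,0,hold); added nodes 25, 26; added edges (25,4,hold); (26,7,hold); result: nodes: 0:s, 1:s, 2:s, 4:s, 7:s, 8:q1, 9:q2, 10:q3, 15:dot, 17:dot, 21:dot, 24:dot, 25:dot, 26:dot edges: (0,8,i); (1,10,i); (2,10,i); (7,9,i); (8,4,o); (8,7,o); (9,1,o); (15,7,hold); (17,1,hold); (21,2,hold); (24,7,hold); (25,4,hold); (26,7,hold)
step 2: rule r2; match: 0->9, 1->7, 2->1, 3->15; deleted nodes 15; deleted edges (15,7,hold); added nodes 27; added edges (27,1,hold); result: nodes: 0:s, 1:s, 2:s, 4:s, 7:s, 8:q1, 9:q2, 10:q3, 17:dot, 21:dot, 24:dot, 25:dot, 26:dot, 27:dot edges: (0,8,i); (1,10,i); (2,10,i); (7,9,i); (8,4,o); (8,7,o); (9,1,o); (17,1,hold); (21,2,hold); (24,7,hold); (25,4,hold); (26,7,hold); (27,1,hold)
step 3: rule r2; match: 0->9, 1->7, 2->1, 3->24; deleted nodes 24; deleted edges (24,7,hold); added nodes 28; added edges (28,1,hold); result: nodes: 0:s, 1:s, 2:s, 4:s, 7:s, 8:q1, 9:q2, 10:q3, 17:dot, 21:dot, 25:dot, 26:dot, 27:dot, 28:dot edges: (0,8,i); (1,10,i); (2,10,i); (7,9,i); (8,4,o); (8,7,o); (9,1,o); (17,1,hold); (21,2,hold); (25,4,hold); (26,7,hold); (27,1,hold); (28,1,hold)
step 4: rule r2; match: 0->9, 1->7, 2->1, 3->26; deleted nodes 26; deleted edges (26,7,hold); added nodes 29; added edges (29,1,hold); result: nodes: 0:s, 1:s, 2:s, 4:s, 7:s, 8:q1, 9:q2, 10:q3, 17:dot, 21:dot, 25:dot, 27:dot, 28:dot, 29:dot edges: (0,8,i); (1,10,i); (2,10,i); (7,9,i); (8,4,o); (8,7,o); (9,1,o); (17,1,hold); (21,2,hold); (25,4,hold); (27,1,hold); (28,1,hold); (29,1,hold)
step 5: rule r3; match: 0->10, 1->1, 2->2, 3->17, 4->21; deleted nodes 17, 21; deleted edges (17,1,hold); (21,2,hold); added nodes (none); added edges (none); result: nodes: 0:s, 1:s, 2:s, 4:s, 7:s, 8:q1, 9:q2, 10:q3, 25:dot, 27:dot, 28:dot, 29:dot edges: (0,8,i); (1,10,i); (2,10,i); (7,9,i); (8,4,o); (8,7,o); (9,1,o); (25,4,hold); (27,1,hold); (28,1,hold); (29,1,hold)
final:
nodes: 0:s, 1:s, 2:s, 4:s, 7:s, 8:q1, 9:q2, 10:q3, 25:dot, 27:dot, 28:dot, 29:dot
edges: (0,8,i); (1,10,i); (2,10,i); (7,9,i); (8,4,o); (8,7,o); (9,1,o); (25,4,hold); (27,1,hold); (28,1,hold); (29,1,hold)


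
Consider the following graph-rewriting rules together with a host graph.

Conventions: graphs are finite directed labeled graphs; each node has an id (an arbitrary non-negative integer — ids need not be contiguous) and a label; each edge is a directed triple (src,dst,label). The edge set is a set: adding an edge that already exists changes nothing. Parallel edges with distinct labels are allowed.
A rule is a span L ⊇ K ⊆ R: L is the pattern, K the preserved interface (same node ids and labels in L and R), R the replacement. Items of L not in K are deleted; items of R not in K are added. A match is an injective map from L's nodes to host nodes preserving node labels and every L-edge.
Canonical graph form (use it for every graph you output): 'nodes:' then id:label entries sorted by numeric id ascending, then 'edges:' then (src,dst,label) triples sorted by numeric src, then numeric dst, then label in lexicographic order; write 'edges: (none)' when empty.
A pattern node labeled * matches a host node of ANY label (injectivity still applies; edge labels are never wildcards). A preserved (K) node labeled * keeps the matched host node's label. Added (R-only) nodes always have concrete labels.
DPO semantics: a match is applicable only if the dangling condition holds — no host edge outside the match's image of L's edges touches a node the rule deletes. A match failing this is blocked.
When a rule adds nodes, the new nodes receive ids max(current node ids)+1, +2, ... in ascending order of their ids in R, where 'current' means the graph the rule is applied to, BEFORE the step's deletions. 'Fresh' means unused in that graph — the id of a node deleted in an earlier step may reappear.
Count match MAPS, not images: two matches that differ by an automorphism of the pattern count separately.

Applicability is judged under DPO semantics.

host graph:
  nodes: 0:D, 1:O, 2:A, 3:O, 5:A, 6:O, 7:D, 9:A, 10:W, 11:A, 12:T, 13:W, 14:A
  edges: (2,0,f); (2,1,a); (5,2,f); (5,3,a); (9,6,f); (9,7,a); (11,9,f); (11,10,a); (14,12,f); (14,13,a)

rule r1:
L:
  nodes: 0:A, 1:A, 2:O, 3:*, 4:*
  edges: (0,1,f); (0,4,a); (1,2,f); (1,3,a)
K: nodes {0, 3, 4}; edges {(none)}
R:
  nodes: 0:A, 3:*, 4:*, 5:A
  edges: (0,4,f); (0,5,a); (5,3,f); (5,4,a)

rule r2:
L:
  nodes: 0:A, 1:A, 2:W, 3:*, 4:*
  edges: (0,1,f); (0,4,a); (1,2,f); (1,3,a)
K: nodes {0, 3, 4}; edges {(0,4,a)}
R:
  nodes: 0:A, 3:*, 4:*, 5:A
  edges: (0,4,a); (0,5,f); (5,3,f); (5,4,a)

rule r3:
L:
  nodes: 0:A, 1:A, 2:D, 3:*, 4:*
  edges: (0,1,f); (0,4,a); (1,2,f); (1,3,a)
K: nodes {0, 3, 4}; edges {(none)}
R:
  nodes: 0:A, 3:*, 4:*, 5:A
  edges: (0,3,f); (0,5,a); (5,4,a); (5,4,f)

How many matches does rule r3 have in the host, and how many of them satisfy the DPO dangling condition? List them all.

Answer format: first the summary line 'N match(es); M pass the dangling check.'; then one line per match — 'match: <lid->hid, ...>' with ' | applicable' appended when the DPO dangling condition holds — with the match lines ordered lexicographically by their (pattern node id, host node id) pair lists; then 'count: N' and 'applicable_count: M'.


1 match(es); 1 pass the dangling check.
match: 0->5, 1->2, 2->0, 3->1, 4->3 | applicable
count: 1
applicable_count: 1


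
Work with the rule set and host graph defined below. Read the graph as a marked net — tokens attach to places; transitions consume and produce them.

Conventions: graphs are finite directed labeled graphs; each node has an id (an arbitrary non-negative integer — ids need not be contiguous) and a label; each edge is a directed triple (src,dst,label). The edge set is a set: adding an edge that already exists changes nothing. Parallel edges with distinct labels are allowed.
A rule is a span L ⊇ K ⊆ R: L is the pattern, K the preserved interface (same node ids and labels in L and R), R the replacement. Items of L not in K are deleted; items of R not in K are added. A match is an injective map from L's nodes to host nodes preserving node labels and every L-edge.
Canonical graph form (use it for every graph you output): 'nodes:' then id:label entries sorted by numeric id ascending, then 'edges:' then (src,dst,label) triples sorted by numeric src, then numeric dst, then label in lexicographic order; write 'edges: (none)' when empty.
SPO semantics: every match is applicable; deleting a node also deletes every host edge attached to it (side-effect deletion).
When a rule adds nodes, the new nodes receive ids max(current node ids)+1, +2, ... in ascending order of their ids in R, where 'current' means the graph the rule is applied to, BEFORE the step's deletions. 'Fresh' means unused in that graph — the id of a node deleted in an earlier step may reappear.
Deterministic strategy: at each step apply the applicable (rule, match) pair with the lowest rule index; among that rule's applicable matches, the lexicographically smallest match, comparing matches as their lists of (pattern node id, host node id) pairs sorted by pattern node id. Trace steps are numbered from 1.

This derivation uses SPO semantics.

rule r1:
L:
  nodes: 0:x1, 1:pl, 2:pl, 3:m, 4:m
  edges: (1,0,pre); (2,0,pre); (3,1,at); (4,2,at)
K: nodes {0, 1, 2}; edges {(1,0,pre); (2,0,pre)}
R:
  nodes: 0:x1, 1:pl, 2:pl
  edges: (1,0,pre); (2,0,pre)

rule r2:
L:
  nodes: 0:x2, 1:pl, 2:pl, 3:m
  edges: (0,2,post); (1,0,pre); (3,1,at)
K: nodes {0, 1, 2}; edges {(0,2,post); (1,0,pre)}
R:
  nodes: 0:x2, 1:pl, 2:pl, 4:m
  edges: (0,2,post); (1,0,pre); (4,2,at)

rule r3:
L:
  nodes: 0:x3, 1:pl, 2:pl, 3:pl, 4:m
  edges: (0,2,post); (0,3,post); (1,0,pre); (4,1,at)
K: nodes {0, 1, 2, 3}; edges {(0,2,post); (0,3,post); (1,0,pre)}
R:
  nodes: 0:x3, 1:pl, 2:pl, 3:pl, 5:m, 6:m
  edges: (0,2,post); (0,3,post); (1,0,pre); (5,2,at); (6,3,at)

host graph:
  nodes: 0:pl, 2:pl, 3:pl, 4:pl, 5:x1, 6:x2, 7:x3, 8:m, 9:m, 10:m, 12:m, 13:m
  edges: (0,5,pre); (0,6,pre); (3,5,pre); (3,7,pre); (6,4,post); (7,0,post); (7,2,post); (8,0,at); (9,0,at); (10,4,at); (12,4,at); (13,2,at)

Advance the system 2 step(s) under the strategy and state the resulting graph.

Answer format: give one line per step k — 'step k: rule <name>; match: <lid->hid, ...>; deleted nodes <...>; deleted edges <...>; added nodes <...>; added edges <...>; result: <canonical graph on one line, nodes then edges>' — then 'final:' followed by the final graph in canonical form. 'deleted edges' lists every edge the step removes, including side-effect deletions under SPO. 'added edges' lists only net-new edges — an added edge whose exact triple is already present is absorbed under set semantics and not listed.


step 1: rule r2; match: 0->6, 1->0, 2->4, 3->8; deleted nodes 8; deleted edges (8,0,at); added nodes 14; added edges (14,4,at); result: nodes: 0:pl, 2:pl, 3:pl, 4:pl, 5:x1, 6:x2, 7:x3, 9:m, 10:m, 12:m, 13:m, 14:m edges: (0,5,pre); (0,6,pre); (3,5,pre); (3,7,pre); (6,4,post); (7,0,post); (7,2,post); (9,0,at); (10,4,at); (12,4,at); (13,2,at); (14,4,at)
step 2: rule r2; match: 0->6, 1->0, 2->4, 3->9; deleted nodes 9; deleted edges (9,0,at); added nodes 15; added edges (15,4,at); result: nodes: 0:pl, 2:pl, 3:pl, 4:pl, 5:x1, 6:x2, 7:x3, 10:m, 12:m, 13:m, 14:m, 15:m edges: (0,5,pre); (0,6,pre); (3,5,pre); (3,7,pre); (6,4,post); (7,0,post); (7,2,post); (10,4,at); (12,4,at); (13,2,at); (14,4,at); (15,4,at)
final:
nodes: 0:pl, 2:pl, 3:pl, 4:pl, 5:x1, 6:x2, 7:x3, 10:m, 12:m, 13:m, 14:m, 15:m
edges: (0,5,pre); (0,6,pre); (3,5,pre); (3,7,pre); (6,4,post); (7,0,post); (7,2,post); (10,4,at); (12,4,at); (13,2,at); (14,4,at); (15,4,at)


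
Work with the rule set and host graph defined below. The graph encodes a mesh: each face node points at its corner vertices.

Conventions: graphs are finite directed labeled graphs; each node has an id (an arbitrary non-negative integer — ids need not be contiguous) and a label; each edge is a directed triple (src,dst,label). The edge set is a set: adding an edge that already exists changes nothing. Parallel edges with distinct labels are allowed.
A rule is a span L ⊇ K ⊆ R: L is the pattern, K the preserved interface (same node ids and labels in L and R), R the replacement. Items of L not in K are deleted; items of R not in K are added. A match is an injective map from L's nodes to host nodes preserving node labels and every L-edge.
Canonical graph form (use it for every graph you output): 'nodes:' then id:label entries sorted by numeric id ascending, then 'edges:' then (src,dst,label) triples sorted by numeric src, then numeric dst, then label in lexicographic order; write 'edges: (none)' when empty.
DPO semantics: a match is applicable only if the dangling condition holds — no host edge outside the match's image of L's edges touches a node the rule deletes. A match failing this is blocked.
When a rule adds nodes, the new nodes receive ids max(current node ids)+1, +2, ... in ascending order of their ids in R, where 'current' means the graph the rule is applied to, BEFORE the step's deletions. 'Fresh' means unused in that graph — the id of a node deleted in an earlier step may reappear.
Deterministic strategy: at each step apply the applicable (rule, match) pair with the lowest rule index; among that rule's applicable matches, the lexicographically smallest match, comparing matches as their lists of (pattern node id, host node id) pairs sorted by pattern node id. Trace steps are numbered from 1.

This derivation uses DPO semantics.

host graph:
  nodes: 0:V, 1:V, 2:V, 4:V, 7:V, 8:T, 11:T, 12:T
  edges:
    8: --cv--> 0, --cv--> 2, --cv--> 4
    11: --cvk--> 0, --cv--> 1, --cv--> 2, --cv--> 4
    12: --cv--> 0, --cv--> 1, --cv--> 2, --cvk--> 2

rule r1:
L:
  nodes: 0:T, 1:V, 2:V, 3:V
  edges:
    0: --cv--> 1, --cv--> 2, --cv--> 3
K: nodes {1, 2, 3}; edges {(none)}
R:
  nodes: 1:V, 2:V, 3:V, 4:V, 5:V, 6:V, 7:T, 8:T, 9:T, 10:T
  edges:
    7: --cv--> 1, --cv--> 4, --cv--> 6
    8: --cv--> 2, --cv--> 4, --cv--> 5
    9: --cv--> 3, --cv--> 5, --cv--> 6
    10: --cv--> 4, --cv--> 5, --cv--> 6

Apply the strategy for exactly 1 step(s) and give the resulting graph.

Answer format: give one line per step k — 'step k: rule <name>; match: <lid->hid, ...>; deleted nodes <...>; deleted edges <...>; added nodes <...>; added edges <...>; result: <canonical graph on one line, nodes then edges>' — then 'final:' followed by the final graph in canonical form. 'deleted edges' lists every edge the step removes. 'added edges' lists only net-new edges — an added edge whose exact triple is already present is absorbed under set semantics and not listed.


step 1: rule r1; match: 0->8, 1->0, 2->2, 3->4; deleted nodes 8; deleted edges (8,0,cv); (8,2,cv); (8,4,cv); added nodes 13, 14, 15, 16, 17, 18, 19; added edges (16,0,cv); (16,13,cv); (16,15,cv); (17,2,cv); (17,13,cv); (17,14,cv); (18,4,cv); (18,14,cv); (18,15,cv); (19,13,cv); (19,14,cv); (19,15,cv); result: nodes: 0:V, 1:V, 2:V, 4:V, 7:V, 11:T, 12:T, 13:V, 14:V, 15:V, 16:T, 17:T, 18:T, 19:T edges: (11,0,cvk); (11,1,cv); (11,2,cv); (11,4,cv); (12,0,cv); (12,1,cv); (12,2,cv); (12,2,cvk); (16,0,cv); (16,13,cv); (16,15,cv); (17,2,cv); (17,13,cv); (17,14,cv); (18,4,cv); (18,14,cv); (18,15,cv); (19,13,cv); (19,14,cv); (19,15,cv)
final:
nodes: 0:V, 1:V, 2:V, 4:V, 7:V, 11:T, 12:T, 13:V, 14:V, 15:V, 16:T, 17:T, 18:T, 19:T
edges: (11,0,cvk); (11,1,cv); (11,2,cv); (11,4,cv); (12,0,cv); (12,1,cv); (12,2,cv); (12,2,cvk); (16,0,cv); (16,13,cv); (16,15,cv); (17,2,cv); (17,13,cv); (17,14,cv); (18,4,cv); (18,14,cv); (18,15,cv); (19,13,cv); (19,14,cv); (19,15,cv)


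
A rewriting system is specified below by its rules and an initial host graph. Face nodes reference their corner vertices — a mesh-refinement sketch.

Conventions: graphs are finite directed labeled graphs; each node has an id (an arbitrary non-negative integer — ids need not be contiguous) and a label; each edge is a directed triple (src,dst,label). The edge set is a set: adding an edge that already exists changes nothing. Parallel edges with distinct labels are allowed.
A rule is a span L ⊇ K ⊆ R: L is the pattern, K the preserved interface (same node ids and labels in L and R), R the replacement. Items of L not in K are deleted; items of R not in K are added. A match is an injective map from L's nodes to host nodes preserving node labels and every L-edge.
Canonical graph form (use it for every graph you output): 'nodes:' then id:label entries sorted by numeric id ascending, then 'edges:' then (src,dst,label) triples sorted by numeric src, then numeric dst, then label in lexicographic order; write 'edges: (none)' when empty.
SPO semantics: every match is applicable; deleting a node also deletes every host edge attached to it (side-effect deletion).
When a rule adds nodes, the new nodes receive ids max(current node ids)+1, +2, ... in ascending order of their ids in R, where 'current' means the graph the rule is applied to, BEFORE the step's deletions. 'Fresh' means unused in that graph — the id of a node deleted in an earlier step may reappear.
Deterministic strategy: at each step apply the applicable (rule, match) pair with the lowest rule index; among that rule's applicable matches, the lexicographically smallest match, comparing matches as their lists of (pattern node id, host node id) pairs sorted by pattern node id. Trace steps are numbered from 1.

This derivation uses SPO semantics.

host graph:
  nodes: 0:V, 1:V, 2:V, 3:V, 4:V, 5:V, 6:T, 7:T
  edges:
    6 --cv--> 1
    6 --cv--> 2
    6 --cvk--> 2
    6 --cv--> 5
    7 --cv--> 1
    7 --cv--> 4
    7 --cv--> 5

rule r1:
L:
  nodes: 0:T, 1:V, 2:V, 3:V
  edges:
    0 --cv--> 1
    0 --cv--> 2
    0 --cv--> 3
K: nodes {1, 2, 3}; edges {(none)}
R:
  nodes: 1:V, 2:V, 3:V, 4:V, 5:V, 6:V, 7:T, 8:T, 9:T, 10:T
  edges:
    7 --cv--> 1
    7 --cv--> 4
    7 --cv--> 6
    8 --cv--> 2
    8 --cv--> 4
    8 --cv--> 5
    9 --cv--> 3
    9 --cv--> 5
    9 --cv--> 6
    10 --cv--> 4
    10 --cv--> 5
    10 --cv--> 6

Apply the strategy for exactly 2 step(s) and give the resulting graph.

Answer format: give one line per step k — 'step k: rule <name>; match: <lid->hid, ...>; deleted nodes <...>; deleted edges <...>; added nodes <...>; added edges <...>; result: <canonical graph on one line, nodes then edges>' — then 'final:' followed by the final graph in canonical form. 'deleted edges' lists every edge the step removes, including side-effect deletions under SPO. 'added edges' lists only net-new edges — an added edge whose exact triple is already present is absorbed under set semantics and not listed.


step 1: rule r1; match: 0->6, 1->1, 2->2, 3->5; deleted nodes 6; deleted edges (6,1,cv); (6,2,cv); (6,2,cvk); (6,5,cv); added nodes 8, 9, 10, 11, 12, 13, 14; added edges (11,1,cv); (11,8,cv); (11,10,cv); (12,2,cv); (12,8,cv); (12,9,cv); (13,5,cv); (13,9,cv); (13,10,cv); (14,8,cv); (14,9,cv); (14,10,cv); result: nodes: 0:V, 1:V, 2:V, 3:V, 4:V, 5:V, 7:T, 8:V, 9:V, 10:V, 11:T, 12:T, 13:T, 14:T edges: (7,1,cv); (7,4,cv); (7,5,cv); (11,1,cv); (11,8,cv); (11,10,cv); (12,2,cv); (12,8,cv); (12,9,cv); (13,5,cv); (13,9,cv); (13,10,cv); (14,8,cv); (14,9,cv); (14,10,cv)
step 2: rule r1; match: 0->7, 1->1, 2->4, 3->5; deleted nodes 7; deleted edges (7,1,cv); (7,4,cv); (7,5,cv); added nodes 15, 16, 17, 18, 19, 20, 21; added edges (18,1,cv); (18,15,cv); (18,17,cv); (19,4,cv); (19,15,cv); (19,16,cv); (20,5,cv); (20,16,cv); (20,17,cv); (21,15,cv); (21,16,cv); (21,17,cv); result: nodes: 0:V, 1:V, 2:V, 3:V, 4:V, 5:V, 8:V, 9:V, 10:V, 11:T, 12:T, 13:T, 14:T, 15:V, 16:V, 17:V, 18:T, 19:T, 20:T, 21:T edges: (11,1,cv); (11,8,cv); (11,10,cv); (12,2,cv); (12,8,cv); (12,9,cv); (13,5,cv); (13,9,cv); (13,10,cv); (14,8,cv); (14,9,cv); (14,10,cv); (18,1,cv); (18,15,cv); (18,17,cv); (19,4,cv); (19,15,cv); (19,16,cv); (20,5,cv); (20,16,cv); (20,17,cv); (21,15,cv); (21,16,cv); (21,17,cv)
final:
nodes: 0:V, 1:V, 2:V, 3:V, 4:V, 5:V, 8:V, 9:V, 10:V, 11:T, 12:T, 13:T, 14:T, 15:V, 16:V, 17:V, 18:T, 19:T, 20:T, 21:T
edges: (11,1,cv); (11,8,cv); (11,10,cv); (12,2,cv); (12,8,cv); (12,9,cv); (13,5,cv); (13,9,cv); (13,10,cv); (14,8,cv); (14,9,cv); (14,10,cv); (18,1,cv); (18,15,cv); (18,17,cv); (19,4,cv); (19,15,cv); (19,16,cv); (20,5,cv); (20,16,cv); (20,17,cv); (21,15,cv); (21,16,cv); (21,17,cv)
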